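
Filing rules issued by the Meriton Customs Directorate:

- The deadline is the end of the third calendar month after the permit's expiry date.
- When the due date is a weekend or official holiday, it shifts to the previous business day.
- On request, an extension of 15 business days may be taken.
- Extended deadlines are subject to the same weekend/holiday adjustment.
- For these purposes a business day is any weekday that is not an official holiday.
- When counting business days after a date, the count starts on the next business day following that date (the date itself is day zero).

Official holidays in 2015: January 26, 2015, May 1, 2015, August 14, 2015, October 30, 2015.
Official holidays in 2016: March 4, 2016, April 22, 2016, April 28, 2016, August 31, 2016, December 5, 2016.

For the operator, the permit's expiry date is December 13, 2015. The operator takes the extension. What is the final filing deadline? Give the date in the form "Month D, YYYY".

April 21, 2016

3 months after December 13, 2015 falls in March 2016; the last day of that month is March 31, 2016.
Since March 31, 2016 is a Thursday and not a holiday, the date is unchanged.
The 15-business-day extension runs from March 31, 2016 to April 21, 2016.
April 21, 2016 (Thursday) is already a business day.
Deadline: April 21, 2016.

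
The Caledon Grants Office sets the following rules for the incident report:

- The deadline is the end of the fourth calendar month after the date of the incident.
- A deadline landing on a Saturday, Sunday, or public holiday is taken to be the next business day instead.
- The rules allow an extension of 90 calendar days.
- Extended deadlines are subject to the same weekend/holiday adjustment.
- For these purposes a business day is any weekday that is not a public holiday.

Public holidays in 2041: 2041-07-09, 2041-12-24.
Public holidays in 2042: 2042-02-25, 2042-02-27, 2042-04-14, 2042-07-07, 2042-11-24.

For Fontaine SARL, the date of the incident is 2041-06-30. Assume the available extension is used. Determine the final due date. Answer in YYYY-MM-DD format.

4 months after 2041-06-30 falls in October 2041; the last day of that month is 2041-10-31.
2041-10-31 is a Thursday and not a listed holiday, so it stands.
The 90-calendar-day extension moves the deadline from 2041-10-31 to 2042-01-29.
2042-01-29 is a Wednesday and not a listed holiday, so it stands.
The final due date is 2042-01-29.

2042-01-29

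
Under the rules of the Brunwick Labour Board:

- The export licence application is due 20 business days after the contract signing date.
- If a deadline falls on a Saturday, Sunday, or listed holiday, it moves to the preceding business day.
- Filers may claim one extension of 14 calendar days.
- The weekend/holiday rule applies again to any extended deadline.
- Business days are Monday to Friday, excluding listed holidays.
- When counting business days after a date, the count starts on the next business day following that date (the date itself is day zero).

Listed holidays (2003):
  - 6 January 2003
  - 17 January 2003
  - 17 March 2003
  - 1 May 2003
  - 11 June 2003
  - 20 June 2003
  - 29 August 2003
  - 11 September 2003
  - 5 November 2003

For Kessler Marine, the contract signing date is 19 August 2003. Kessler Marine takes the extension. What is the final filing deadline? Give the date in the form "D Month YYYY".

20 business days after 19 August 2003, excluding weekends and holidays, is 18 September 2003.
18 September 2003 is a Thursday and not a listed holiday, so it stands.
Add the 14 calendar-day extension to 18 September 2003: 2 October 2003.
2 October 2003 is a Thursday and not a listed holiday, so it stands.
Deadline: 2 October 2003.

2 October 2003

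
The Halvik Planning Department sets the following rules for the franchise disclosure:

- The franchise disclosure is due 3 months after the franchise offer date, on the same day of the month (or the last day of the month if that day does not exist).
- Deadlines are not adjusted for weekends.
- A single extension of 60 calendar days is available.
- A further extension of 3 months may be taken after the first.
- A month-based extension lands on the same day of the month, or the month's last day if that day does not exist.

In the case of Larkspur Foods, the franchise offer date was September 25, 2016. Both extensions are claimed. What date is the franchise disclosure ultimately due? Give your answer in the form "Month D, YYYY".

May 23, 2017

3 months after September 25, 2016, on the same day of the month, is December 25, 2016.
December 25, 2016 falls on a Sunday. The rules make no weekend/holiday allowance, so it remains December 25, 2016.
The 60-calendar-day extension moves the deadline from December 25, 2016 to February 23, 2017.
February 23, 2017 is a Thursday; no weekend or holiday adjustment applies.
The 3 months extension carries February 23, 2017 to May 23, 2017.
May 23, 2017 is a Tuesday; no weekend or holiday adjustment applies.
The final due date is May 23, 2017.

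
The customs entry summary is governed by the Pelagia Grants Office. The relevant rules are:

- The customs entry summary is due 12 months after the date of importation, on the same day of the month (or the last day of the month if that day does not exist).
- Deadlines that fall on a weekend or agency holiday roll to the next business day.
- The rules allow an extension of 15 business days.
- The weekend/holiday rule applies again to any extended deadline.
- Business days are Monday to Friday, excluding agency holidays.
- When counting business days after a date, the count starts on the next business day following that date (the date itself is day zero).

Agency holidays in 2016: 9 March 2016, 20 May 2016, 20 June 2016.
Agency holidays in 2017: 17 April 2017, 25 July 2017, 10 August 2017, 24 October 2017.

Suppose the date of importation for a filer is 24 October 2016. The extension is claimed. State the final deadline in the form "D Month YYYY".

15 November 2017

12 months after 24 October 2016, on the same day of the month, is 24 October 2017.
24 October 2017 falls on a listed holiday. Rolling to the next business day gives 25 October 2017, a Wednesday.
Applying the 15-business-day extension: 15 business days after 25 October 2017 is 15 November 2017.
15 November 2017 is a Wednesday and not a listed holiday, so it stands.
Deadline: 15 November 2017.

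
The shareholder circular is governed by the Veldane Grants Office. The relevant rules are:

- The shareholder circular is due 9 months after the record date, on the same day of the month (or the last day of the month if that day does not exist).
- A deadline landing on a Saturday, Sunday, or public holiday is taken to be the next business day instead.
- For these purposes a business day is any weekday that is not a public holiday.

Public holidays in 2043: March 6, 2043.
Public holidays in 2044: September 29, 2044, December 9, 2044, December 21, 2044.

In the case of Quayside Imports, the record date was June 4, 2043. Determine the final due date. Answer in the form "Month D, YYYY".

March 4, 2044

Moving 9 months forward from June 4, 2043 on the corresponding day gives March 4, 2044.
Since March 4, 2044 is a Friday and not a holiday, the date is unchanged.
Final deadline: March 4, 2044.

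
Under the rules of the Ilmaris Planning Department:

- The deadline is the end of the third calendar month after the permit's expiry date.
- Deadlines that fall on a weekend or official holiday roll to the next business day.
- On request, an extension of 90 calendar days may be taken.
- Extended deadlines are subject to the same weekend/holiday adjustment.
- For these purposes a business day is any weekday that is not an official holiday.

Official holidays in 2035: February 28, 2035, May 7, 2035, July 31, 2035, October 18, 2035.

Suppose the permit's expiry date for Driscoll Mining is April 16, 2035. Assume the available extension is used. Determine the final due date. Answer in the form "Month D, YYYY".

3 months after April 16, 2035 falls in July 2035; the last day of that month is July 31, 2035.
July 31, 2035 falls on a listed holiday. Rolling to the next business day gives August 1, 2035, a Wednesday.
The 90-calendar-day extension moves the deadline from August 1, 2035 to October 30, 2035.
October 30, 2035 falls on a Tuesday, which is a business day, so no adjustment is needed.
The final due date is October 30, 2035.

October 30, 2035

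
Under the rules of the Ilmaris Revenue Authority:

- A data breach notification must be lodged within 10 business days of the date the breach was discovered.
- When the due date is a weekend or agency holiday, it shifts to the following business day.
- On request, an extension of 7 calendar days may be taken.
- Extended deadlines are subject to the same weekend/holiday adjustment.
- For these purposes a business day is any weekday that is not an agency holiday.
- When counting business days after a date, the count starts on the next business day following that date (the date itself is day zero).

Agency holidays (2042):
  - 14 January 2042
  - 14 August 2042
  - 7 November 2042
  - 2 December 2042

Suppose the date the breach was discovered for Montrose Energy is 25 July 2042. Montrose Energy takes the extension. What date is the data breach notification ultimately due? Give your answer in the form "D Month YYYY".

10 business days after 25 July 2042, excluding weekends and holidays, is 8 August 2042.
8 August 2042 (Friday) is already a business day.
Applying the 7-calendar-day extension: 8 August 2042 + 7 days = 15 August 2042.
15 August 2042 is a Friday and not a listed holiday, so it stands.
Deadline: 15 August 2042.

15 August 2042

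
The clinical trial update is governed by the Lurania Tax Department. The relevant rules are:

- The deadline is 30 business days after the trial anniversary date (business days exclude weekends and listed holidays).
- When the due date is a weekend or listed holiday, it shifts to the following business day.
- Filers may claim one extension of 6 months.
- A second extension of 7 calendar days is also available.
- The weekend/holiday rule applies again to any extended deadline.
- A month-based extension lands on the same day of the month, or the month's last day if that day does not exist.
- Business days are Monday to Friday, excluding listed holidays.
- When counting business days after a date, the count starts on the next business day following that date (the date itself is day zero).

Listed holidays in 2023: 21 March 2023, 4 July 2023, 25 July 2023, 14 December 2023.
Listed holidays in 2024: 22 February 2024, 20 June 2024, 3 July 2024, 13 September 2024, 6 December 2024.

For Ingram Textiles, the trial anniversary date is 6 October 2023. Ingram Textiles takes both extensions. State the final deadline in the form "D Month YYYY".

30 business days after 6 October 2023, excluding weekends and holidays, is 17 November 2023.
17 November 2023 (Friday) is already a business day.
Applying the 6 months extension: 6 months after 17 November 2023 is 17 May 2024.
17 May 2024 (Friday) is already a business day.
Applying the 7-calendar-day extension: 17 May 2024 + 7 days = 24 May 2024.
24 May 2024 is a Friday and not a listed holiday, so it stands.
So the filing is due 24 May 2024.

24 May 2024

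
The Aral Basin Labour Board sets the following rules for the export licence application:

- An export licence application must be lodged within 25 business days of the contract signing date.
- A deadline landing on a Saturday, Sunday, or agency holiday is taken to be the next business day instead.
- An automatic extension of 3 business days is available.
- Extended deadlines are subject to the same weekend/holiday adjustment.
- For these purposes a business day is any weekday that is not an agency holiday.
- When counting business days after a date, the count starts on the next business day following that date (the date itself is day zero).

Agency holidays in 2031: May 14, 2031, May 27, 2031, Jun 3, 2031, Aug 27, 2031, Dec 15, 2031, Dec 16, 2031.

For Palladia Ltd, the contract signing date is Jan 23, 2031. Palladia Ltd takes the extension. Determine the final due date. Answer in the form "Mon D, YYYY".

25 business days after Jan 23, 2031, excluding weekends and holidays, is Feb 27, 2031.
Feb 27, 2031 is a Thursday and not a listed holiday, so it stands.
Counting 3 further business days from Feb 27, 2031 reaches Mar 4, 2031.
Mar 4, 2031 (Tuesday) is already a business day.
So the filing is due Mar 4, 2031.

Mar 4, 2031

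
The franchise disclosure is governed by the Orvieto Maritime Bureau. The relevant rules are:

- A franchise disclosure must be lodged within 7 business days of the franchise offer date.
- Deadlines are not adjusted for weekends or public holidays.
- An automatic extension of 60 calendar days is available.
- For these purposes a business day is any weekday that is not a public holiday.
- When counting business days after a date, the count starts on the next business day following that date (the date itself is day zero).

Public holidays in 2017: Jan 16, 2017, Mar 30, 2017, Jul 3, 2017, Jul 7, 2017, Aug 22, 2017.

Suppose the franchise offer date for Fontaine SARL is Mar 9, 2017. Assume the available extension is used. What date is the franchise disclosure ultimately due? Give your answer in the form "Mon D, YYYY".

7 business days after Mar 9, 2017, excluding weekends and holidays, is Mar 20, 2017.
Mar 20, 2017 falls on a Monday. The rules make no weekend/holiday allowance, so it remains Mar 20, 2017.
Applying the 60-calendar-day extension: Mar 20, 2017 + 60 days = May 19, 2017.
No adjustment is made for weekends or holidays, so May 19, 2017 stands.
The final due date is May 19, 2017.

May 19, 2017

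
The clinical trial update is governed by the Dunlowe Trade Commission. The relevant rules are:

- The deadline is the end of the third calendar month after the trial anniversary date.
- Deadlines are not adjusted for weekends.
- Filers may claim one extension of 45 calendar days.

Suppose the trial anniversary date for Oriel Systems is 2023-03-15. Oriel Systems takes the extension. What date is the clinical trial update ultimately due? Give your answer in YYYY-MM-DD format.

3 months after 2023-03-15 is June 2023; that month ends on 2023-06-30.
2023-06-30 falls on a Friday. The rules make no weekend/holiday allowance, so it remains 2023-06-30.
With the 45-day extension, 2023-06-30 becomes 2023-08-14.
No adjustment is made for weekends or holidays, so 2023-08-14 stands.
So the filing is due 2023-08-14.

2023-08-14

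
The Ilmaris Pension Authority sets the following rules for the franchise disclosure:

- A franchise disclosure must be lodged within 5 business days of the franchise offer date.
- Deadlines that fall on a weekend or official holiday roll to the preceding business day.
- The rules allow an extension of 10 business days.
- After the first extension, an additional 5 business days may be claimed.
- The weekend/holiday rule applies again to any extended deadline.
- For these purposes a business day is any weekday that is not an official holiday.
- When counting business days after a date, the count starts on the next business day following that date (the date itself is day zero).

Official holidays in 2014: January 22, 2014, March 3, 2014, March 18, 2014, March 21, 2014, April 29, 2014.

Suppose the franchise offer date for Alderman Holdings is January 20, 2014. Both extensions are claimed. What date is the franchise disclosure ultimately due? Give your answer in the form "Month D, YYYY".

February 18, 2014

5 business days after January 20, 2014, excluding weekends and holidays, is January 28, 2014.
Since January 28, 2014 is a Tuesday and not a holiday, the date is unchanged.
Applying the 10-business-day extension: 10 business days after January 28, 2014 is February 11, 2014.
Since February 11, 2014 is a Tuesday and not a holiday, the date is unchanged.
Counting 5 further business days from February 11, 2014 reaches February 18, 2014.
Since February 18, 2014 is a Tuesday and not a holiday, the date is unchanged.
Final deadline: February 18, 2014.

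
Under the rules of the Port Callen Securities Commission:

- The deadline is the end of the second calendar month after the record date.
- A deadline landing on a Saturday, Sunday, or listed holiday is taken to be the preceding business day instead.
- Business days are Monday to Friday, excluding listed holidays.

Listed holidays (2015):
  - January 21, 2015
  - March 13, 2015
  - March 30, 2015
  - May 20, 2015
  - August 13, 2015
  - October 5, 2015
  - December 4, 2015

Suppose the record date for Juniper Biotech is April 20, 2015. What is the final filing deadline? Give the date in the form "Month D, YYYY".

The second month after April 20, 2015 is June 2015, whose last day is June 30, 2015.
Since June 30, 2015 is a Tuesday and not a holiday, the date is unchanged.
The final due date is June 30, 2015.

June 30, 2015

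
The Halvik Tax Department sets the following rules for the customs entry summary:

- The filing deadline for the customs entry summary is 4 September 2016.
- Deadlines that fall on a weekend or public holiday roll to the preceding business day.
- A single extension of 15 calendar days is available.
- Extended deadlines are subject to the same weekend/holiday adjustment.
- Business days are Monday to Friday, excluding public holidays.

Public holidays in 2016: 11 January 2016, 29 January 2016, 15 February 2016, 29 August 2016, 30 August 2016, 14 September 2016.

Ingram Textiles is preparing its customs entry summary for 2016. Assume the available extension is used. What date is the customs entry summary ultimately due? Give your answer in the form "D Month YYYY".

16 September 2016

Start from the fixed due date, 4 September 2016.
4 September 2016 falls on a Sunday. Rolling to the preceding business day gives 2 September 2016, a Friday.
Applying the 15-calendar-day extension: 2 September 2016 + 15 days = 17 September 2016.
17 September 2016 is a Saturday, so it moves to the preceding business day, 16 September 2016 (Friday).
The final due date is 16 September 2016.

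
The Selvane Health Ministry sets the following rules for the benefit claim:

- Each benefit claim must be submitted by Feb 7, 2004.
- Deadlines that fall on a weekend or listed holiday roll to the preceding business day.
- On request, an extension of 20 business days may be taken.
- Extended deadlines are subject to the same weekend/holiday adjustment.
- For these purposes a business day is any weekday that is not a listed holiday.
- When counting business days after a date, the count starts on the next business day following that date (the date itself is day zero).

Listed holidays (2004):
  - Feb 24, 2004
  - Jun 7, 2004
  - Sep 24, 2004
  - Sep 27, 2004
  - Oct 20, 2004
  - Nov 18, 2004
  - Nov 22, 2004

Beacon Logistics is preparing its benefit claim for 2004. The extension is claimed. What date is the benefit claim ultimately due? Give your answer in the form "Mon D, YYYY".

The statutory due date is Feb 7, 2004.
Feb 7, 2004 falls on a Saturday. Rolling to the preceding business day gives Feb 6, 2004, a Friday.
Applying the 20-business-day extension: 20 business days after Feb 6, 2004 is Mar 8, 2004.
Mar 8, 2004 is a Monday and not a listed holiday, so it stands.
The final due date is Mar 8, 2004.

Mar 8, 2004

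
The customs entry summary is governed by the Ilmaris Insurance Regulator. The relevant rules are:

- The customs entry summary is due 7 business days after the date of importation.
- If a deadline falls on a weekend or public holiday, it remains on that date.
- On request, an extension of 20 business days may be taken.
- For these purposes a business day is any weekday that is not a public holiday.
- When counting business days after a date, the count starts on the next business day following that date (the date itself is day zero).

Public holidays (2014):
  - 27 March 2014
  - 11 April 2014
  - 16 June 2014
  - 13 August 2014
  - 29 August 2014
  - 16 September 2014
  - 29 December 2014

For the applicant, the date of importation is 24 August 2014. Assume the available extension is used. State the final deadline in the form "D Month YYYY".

Starting the day after 24 August 2014 and counting 7 business days lands on 3 September 2014.
No adjustment is made for weekends or holidays, so 3 September 2014 stands.
The 20-business-day extension runs from 3 September 2014 to 2 October 2014.
No adjustment is made for weekends or holidays, so 2 October 2014 stands.
So the filing is due 2 October 2014.

2 October 2014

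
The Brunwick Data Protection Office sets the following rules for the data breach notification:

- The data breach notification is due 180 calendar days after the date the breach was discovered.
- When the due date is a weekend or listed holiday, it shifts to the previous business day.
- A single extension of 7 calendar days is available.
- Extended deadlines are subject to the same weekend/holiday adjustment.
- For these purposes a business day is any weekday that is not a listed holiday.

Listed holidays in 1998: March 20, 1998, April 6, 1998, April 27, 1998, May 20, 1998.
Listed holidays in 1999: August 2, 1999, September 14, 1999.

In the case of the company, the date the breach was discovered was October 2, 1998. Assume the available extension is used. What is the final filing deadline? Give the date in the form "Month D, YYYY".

April 7, 1999

From October 2, 1998, 180 calendar days later is March 31, 1999.
March 31, 1999 is a Wednesday and not a listed holiday, so it stands.
Applying the 7-calendar-day extension: March 31, 1999 + 7 days = April 7, 1999.
Since April 7, 1999 is a Wednesday and not a holiday, the date is unchanged.
Final deadline: April 7, 1999.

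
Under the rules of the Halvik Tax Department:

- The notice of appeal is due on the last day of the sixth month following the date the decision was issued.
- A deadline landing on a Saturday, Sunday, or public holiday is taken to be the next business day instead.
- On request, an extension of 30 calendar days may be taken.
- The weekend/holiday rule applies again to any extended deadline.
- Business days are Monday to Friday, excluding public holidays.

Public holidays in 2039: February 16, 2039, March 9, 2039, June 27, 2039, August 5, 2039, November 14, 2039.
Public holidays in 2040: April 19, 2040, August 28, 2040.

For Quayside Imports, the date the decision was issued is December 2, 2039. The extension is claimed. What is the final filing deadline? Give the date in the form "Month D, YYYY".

6 months after December 2, 2039 falls in June 2040; the last day of that month is June 30, 2040.
Because June 30, 2040 is a Saturday, the deadline becomes July 2, 2040 (Monday).
Add the 30 calendar-day extension to July 2, 2040: August 1, 2040.
August 1, 2040 is a Wednesday and not a listed holiday, so it stands.
Deadline: August 1, 2040.

August 1, 2040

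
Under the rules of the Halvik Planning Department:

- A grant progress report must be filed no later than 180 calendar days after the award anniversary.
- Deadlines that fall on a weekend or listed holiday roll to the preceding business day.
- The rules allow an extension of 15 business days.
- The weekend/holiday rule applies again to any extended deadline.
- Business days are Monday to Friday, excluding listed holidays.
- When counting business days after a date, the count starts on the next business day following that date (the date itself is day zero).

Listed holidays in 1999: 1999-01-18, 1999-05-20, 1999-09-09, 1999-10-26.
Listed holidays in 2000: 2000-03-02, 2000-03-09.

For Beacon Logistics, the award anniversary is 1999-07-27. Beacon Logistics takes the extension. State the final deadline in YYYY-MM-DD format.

Adding 180 calendar days to 1999-07-27 gives 2000-01-23.
Because 2000-01-23 is a Sunday, the deadline becomes 2000-01-21 (Friday).
The 15-business-day extension runs from 2000-01-21 to 2000-02-11.
2000-02-11 (Friday) is already a business day.
So the filing is due 2000-02-11.

2000-02-11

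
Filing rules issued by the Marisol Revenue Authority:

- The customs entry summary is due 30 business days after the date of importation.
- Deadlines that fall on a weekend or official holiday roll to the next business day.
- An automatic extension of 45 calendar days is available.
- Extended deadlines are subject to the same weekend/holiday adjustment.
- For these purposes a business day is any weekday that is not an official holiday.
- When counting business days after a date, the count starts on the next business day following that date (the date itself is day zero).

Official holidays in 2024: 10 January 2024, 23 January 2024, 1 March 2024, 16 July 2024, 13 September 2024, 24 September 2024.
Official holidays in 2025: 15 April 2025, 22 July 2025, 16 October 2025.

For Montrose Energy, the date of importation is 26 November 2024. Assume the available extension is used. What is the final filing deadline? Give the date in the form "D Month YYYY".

21 February 2025

30 business days after 26 November 2024, excluding weekends and holidays, is 7 January 2025.
Since 7 January 2025 is a Tuesday and not a holiday, the date is unchanged.
The 45-calendar-day extension moves the deadline from 7 January 2025 to 21 February 2025.
Since 21 February 2025 is a Friday and not a holiday, the date is unchanged.
So the filing is due 21 February 2025.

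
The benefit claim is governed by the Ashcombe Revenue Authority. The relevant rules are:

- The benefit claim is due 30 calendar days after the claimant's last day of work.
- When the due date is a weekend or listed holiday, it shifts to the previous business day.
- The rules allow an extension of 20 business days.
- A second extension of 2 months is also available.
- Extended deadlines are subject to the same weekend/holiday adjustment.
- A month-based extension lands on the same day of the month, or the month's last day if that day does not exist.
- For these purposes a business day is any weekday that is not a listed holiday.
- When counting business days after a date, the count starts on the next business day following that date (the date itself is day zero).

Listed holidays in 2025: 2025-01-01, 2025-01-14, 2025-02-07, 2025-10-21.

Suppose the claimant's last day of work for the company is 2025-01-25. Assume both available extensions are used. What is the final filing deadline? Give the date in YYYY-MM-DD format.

Trigger date 2025-01-25 + 30 calendar days = 2025-02-24.
2025-02-24 (Monday) is already a business day.
The 20-business-day extension runs from 2025-02-24 to 2025-03-24.
2025-03-24 is a Monday and not a listed holiday, so it stands.
Add 2 months to 2025-03-24: 2025-05-24.
2025-05-24 is a Saturday; the preceding business day is 2025-05-23 (Friday).
Deadline: 2025-05-23.

2025-05-23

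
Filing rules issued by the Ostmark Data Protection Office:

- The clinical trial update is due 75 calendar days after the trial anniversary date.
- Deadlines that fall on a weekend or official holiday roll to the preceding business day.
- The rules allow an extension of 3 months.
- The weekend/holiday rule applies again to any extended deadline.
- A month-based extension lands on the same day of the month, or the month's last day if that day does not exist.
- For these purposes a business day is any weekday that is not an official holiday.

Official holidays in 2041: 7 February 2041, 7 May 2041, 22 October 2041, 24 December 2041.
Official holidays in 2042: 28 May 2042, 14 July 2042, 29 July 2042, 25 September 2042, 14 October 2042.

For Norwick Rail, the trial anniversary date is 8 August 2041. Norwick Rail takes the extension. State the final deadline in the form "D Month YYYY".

21 January 2042

From 8 August 2041, 75 calendar days later is 22 October 2041.
22 October 2041 falls on a listed holiday. Rolling to the preceding business day gives 21 October 2041, a Monday.
Applying the 3 months extension: 3 months after 21 October 2041 is 21 January 2042.
21 January 2042 (Tuesday) is already a business day.
So the filing is due 21 January 2042.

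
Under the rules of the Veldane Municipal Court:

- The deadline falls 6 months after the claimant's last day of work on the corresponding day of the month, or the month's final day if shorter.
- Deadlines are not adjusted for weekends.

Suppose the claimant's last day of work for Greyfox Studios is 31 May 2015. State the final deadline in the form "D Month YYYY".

30 November 2015

Moving 6 months forward from 31 May 2015 on the corresponding day gives 30 November 2015 (day 31 does not exist in November, so the month's last day is used).
No adjustment is made for weekends or holidays, so 30 November 2015 stands.
Deadline: 30 November 2015.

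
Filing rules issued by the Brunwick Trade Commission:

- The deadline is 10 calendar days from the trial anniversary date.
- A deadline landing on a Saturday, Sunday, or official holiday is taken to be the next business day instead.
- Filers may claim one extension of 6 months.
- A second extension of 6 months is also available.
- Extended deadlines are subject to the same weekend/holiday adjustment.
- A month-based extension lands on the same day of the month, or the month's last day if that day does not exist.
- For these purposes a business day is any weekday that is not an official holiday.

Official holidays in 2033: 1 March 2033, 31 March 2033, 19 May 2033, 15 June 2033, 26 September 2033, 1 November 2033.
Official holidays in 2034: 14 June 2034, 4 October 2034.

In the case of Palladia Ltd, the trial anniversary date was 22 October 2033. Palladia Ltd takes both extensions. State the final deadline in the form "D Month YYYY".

Trigger date 22 October 2033 + 10 calendar days = 1 November 2033.
1 November 2033 is a listed holiday; the next business day is 2 November 2033 (Wednesday).
Applying the 6 months extension: 6 months after 2 November 2033 is 2 May 2034.
2 May 2034 falls on a Tuesday, which is a business day, so no adjustment is needed.
The 6 months extension carries 2 May 2034 to 2 November 2034.
Since 2 November 2034 is a Thursday and not a holiday, the date is unchanged.
Final deadline: 2 November 2034.

2 November 2034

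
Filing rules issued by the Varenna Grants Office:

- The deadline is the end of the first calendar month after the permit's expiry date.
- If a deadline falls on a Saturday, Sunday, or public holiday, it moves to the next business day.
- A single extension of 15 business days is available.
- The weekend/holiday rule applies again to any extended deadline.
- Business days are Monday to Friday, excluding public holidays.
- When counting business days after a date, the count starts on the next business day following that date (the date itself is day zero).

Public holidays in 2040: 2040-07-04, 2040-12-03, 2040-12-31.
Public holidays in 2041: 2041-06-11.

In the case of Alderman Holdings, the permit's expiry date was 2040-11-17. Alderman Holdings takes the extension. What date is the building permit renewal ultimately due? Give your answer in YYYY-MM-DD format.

1 month after 2040-11-17 is December 2040; that month ends on 2040-12-31.
2040-12-31 is a listed holiday; the next business day is 2041-01-01 (Tuesday).
Counting 15 further business days from 2041-01-01 reaches 2041-01-22.
Since 2041-01-22 is a Tuesday and not a holiday, the date is unchanged.
The final due date is 2041-01-22.

2041-01-22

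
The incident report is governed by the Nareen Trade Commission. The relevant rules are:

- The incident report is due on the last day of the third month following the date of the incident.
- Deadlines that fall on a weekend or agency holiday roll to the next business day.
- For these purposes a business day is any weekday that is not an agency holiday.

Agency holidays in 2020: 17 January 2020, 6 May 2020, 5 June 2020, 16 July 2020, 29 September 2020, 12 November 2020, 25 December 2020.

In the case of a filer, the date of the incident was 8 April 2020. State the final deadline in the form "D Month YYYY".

31 July 2020

3 months after 8 April 2020 falls in July 2020; the last day of that month is 31 July 2020.
31 July 2020 is a Friday and not a listed holiday, so it stands.
Deadline: 31 July 2020.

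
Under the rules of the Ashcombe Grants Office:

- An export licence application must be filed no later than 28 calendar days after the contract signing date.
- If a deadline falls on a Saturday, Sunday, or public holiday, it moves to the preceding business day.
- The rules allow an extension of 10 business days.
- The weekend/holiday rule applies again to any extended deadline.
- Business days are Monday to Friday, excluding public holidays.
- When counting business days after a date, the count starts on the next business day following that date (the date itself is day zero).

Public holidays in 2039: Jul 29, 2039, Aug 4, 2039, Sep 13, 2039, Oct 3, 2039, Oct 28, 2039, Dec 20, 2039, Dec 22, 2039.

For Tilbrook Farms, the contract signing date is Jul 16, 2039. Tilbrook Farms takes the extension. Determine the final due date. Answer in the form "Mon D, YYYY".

Aug 26, 2039

Trigger date Jul 16, 2039 + 28 calendar days = Aug 13, 2039.
Aug 13, 2039 falls on a Saturday. Rolling to the preceding business day gives Aug 12, 2039, a Friday.
Applying the 10-business-day extension: 10 business days after Aug 12, 2039 is Aug 26, 2039.
Aug 26, 2039 (Friday) is already a business day.
Deadline: Aug 26, 2039.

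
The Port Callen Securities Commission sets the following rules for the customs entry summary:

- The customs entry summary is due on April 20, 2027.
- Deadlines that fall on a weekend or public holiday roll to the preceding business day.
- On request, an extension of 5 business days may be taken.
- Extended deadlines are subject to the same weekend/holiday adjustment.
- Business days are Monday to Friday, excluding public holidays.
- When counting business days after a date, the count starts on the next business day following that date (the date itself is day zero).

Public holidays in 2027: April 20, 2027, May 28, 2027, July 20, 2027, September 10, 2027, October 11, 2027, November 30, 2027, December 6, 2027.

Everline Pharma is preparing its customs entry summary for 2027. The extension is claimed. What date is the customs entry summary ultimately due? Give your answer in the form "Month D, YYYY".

The statutory due date is April 20, 2027.
Because April 20, 2027 is a listed holiday, the deadline becomes April 19, 2027 (Monday).
The 5-business-day extension runs from April 19, 2027 to April 27, 2027.
April 27, 2027 (Tuesday) is already a business day.
Deadline: April 27, 2027.

April 27, 2027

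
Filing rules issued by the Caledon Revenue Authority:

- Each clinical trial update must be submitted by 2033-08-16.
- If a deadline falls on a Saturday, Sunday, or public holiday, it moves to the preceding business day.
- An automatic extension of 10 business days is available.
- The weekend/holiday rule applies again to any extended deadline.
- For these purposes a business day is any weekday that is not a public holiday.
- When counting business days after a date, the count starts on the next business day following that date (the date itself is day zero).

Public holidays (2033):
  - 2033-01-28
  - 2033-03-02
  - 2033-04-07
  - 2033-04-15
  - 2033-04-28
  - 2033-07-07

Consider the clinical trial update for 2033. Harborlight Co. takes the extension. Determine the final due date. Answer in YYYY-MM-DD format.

2033-08-30

The stated deadline is 2033-08-16.
Since 2033-08-16 is a Tuesday and not a holiday, the date is unchanged.
Counting 10 further business days from 2033-08-16 reaches 2033-08-30.
2033-08-30 is a Tuesday and not a listed holiday, so it stands.
Final deadline: 2033-08-30.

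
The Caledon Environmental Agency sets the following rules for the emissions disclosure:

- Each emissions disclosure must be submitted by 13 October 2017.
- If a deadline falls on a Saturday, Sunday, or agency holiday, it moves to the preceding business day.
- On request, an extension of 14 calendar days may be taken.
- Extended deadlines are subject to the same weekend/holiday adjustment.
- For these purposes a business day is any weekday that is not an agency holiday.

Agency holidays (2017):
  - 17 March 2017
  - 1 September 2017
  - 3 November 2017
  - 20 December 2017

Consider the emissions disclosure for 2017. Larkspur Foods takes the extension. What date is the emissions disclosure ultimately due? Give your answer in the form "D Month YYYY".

27 October 2017

The statutory due date is 13 October 2017.
Since 13 October 2017 is a Friday and not a holiday, the date is unchanged.
The 14-calendar-day extension moves the deadline from 13 October 2017 to 27 October 2017.
Since 27 October 2017 is a Friday and not a holiday, the date is unchanged.
The final due date is 27 October 2017.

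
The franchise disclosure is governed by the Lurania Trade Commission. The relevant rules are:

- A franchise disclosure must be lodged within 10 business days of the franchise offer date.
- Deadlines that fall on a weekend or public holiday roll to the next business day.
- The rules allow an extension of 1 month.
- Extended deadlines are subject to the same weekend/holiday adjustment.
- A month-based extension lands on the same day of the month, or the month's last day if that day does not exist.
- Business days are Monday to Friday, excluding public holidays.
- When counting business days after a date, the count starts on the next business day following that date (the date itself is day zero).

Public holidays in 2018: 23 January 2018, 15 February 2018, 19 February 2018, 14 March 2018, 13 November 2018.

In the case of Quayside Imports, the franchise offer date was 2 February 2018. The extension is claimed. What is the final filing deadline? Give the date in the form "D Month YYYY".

20 March 2018

Counting 10 business days after 2 February 2018 (skipping weekends and listed holidays) reaches 20 February 2018.
20 February 2018 falls on a Tuesday, which is a business day, so no adjustment is needed.
The 1 month extension carries 20 February 2018 to 20 March 2018.
20 March 2018 falls on a Tuesday, which is a business day, so no adjustment is needed.
So the filing is due 20 March 2018.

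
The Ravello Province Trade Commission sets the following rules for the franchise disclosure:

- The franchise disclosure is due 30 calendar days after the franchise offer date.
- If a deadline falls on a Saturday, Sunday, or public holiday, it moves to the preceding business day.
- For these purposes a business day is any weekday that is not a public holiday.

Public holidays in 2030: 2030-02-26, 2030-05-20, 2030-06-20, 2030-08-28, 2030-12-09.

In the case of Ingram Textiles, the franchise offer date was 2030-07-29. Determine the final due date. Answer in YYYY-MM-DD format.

2030-08-27

30 calendar days after 2030-07-29 is 2030-08-28.
2030-08-28 is a listed holiday, so it moves to the preceding business day, 2030-08-27 (Tuesday).
Final deadline: 2030-08-27.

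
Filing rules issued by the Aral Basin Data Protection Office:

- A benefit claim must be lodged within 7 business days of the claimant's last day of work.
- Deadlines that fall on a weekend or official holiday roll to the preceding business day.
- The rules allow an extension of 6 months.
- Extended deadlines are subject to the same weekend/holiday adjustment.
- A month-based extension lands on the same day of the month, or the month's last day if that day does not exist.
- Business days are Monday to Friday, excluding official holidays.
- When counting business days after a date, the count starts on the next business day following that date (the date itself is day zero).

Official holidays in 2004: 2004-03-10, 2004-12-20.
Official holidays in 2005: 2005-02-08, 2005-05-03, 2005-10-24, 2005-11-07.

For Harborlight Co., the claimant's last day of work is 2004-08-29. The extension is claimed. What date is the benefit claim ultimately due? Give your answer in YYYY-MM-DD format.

Starting the day after 2004-08-29 and counting 7 business days lands on 2004-09-07.
2004-09-07 falls on a Tuesday, which is a business day, so no adjustment is needed.
Applying the 6 months extension: 6 months after 2004-09-07 is 2005-03-07.
2005-03-07 (Monday) is already a business day.
So the filing is due 2005-03-07.

2005-03-07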